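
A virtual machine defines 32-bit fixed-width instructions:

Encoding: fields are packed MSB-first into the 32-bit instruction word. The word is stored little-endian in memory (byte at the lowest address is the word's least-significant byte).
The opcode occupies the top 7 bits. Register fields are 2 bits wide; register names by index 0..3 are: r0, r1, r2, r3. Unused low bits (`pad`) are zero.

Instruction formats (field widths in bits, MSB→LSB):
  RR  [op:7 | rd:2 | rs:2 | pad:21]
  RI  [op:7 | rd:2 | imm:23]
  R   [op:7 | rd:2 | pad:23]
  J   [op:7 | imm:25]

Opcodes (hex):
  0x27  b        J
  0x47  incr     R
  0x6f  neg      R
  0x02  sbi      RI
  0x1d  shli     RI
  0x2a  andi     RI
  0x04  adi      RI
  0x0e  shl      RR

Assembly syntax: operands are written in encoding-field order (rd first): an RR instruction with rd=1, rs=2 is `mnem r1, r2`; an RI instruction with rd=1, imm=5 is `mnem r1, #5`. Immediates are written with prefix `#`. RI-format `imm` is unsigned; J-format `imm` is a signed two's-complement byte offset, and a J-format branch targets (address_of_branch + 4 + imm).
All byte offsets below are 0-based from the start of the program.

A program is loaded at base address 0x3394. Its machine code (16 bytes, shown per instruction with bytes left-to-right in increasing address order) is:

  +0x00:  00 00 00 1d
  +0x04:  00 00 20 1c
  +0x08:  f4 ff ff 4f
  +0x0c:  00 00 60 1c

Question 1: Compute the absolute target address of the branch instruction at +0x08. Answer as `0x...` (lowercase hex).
+0x08: f4 ff ff 4f ⇒ word 0x4ffffff4 (little)
  op=0x4ffffff4>>25=0x27 ⇒ b (J)
  [24:0] imm=33554420 (s25→-12) = #-12
  target = base 0x3394 + off 0x08 + 4 + imm -12 = 0x3394

0x3394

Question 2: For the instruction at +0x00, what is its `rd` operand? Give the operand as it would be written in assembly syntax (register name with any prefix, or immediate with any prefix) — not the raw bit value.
@+00  little-endian(00 00 00 1d) = 0x1d000000
  top 7b → 0xe → shl [RR]
  rd: (w>>23)&0x3=0x2 → r2
  rs: (w>>21)&0x3=0x0 → r0

r2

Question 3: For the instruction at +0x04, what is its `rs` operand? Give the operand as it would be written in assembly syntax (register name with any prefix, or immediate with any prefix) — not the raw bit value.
r1

[04] 00 00 20 1c → 0x1c200000
  opcode bits[31:25]=0xe: shl/RR
  rd: (w>>23)&0x3=0x0 → r0
  rs: (w>>21)&0x3=0x1 → r1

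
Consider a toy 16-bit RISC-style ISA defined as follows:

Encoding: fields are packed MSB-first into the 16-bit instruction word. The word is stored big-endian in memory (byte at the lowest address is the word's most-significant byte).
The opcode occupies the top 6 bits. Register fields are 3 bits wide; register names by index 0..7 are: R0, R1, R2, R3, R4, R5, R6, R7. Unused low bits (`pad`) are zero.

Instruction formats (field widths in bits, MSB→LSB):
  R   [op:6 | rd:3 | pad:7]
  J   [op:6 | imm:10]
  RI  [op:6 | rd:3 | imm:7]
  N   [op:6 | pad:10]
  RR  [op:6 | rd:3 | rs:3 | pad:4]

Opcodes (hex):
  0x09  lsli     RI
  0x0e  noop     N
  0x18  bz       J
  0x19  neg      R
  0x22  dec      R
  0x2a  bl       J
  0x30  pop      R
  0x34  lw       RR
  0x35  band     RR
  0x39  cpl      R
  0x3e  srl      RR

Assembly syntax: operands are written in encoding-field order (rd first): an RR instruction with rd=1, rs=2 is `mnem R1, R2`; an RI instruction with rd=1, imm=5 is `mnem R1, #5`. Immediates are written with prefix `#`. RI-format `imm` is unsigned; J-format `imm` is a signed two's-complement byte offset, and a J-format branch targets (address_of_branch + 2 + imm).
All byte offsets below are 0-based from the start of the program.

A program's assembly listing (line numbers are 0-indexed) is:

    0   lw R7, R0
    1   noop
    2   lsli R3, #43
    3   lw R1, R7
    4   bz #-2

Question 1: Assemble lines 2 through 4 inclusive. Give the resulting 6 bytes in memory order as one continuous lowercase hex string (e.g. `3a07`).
25abd0f063fe

2. lsli fields op=0x9:6|rd=3:3|imm=43:7 → word 25abh → 25 ab
3. lw fields op=0x34:6|rd=1:3|rs=7:3|pad=0:4 → word d0f0h → d0 f0
4. bz fields op=0x18:6|imm=-2:10 → word 63feh → 63 fe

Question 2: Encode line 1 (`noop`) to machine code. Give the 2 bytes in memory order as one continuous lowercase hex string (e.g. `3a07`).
1. noop fields op=0xe:6|pad=0:10 → word 3800h → 38 00

3800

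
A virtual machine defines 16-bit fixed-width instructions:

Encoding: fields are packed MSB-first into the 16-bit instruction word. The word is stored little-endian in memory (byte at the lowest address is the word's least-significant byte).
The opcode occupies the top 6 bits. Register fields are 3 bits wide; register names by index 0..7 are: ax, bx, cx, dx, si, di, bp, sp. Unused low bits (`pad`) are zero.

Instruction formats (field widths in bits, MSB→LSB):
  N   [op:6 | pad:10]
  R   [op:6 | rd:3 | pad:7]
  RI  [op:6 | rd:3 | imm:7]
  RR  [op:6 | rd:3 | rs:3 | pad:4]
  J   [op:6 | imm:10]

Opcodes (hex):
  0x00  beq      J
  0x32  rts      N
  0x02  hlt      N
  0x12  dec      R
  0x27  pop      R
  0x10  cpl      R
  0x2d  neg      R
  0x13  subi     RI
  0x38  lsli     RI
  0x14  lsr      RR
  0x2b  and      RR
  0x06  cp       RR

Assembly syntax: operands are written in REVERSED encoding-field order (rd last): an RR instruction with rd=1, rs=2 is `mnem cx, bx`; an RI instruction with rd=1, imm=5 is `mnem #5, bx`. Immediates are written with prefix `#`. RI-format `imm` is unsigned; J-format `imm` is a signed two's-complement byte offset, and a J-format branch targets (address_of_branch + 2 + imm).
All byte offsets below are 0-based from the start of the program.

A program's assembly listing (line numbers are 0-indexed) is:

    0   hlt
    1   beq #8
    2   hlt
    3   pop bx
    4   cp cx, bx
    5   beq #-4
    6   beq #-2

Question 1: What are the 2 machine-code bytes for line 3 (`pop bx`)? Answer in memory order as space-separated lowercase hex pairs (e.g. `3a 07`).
80 9c

L3: pop op=0x27:6|rd=1:3|pad=0:7 ⇒ 0x9c80 ⇒ little 80 9c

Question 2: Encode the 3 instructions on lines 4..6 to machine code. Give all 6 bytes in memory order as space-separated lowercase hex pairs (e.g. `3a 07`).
a0 18 fc 03 fe 03

4. cp fields op=0x6:6|rd=1:3|rs=2:3|pad=0:4 → word 18a0h → a0 18
5. beq fields op=0x0:6|imm=-4:10 → word 03fch → fc 03
6. beq fields op=0x0:6|imm=-2:10 → word 03feh → fe 03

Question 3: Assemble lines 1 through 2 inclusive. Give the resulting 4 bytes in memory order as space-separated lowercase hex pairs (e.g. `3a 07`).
1. beq fields op=0x0:6|imm=8:10 → word 0008h → 08 00
2. hlt fields op=0x2:6|pad=0:10 → word 0800h → 00 08

08 00 00 08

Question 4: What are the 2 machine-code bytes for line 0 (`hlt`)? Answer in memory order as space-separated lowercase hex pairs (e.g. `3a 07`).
0. hlt fields op=0x2:6|pad=0:10 → word 0800h → 00 08

00 08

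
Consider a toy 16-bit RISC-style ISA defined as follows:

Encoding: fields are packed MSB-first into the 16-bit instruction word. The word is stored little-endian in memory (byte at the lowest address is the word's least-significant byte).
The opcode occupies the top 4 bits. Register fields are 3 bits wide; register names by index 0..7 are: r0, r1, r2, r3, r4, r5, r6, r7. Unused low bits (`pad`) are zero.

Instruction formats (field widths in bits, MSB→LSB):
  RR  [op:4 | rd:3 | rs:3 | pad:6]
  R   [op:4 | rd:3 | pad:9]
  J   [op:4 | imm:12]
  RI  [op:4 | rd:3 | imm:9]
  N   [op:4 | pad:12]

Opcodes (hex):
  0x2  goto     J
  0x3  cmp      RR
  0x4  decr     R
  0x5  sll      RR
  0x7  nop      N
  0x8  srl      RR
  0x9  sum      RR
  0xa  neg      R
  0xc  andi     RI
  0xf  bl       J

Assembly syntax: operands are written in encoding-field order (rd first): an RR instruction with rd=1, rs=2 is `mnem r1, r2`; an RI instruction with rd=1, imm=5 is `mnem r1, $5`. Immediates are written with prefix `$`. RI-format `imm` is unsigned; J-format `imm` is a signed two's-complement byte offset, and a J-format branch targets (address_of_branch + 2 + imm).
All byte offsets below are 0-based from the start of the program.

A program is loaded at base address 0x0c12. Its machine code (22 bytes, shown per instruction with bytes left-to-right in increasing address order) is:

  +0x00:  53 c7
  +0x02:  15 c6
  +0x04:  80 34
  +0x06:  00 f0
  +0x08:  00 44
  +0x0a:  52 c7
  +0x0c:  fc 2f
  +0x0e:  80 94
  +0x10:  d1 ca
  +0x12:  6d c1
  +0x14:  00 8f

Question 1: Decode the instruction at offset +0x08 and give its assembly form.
decr r2

+0x08: 00 44 ⇒ word 0x4400 (little)
  opcode bits[15:12]=0x4: decr/R
  rd: (w>>9)&0x7=0x2 → r2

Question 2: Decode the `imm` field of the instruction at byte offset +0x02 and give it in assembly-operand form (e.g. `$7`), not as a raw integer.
$21

+0x02: 15 c6 ⇒ word 0xc615 (little)
  op=0xc615>>12=0xc ⇒ andi (RI)
  [11:9] rd=3 = r3
  [8:0] imm=21 = $21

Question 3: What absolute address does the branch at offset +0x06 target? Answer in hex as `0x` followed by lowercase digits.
0x0c1a

+0x06: 00 f0 ⇒ word 0xf000 (little)
  op=0xf000>>12=0xf ⇒ bl (J)
  imm@[11:0]=0x0 ⇒ $0
  target = base 0x0c12 + off 0x06 + 2 + imm 0 = 0x0c1a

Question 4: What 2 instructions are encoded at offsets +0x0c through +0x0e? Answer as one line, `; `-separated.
goto $-4; sum r2, r2

@+0c  little-endian(fc 2f) = 0x2ffc
  top 4b → 0x2 → goto [J]
  imm: (w>>0)&0xfff=0xffc (s12→-4) → $-4
@+0e  little-endian(80 94) = 0x9480
  top 4b → 0x9 → sum [RR]
  rd: (w>>9)&0x7=0x2 → r2
  rs: (w>>6)&0x7=0x2 → r2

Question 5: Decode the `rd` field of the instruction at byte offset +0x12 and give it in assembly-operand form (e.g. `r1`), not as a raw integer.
r0

@+12  little-endian(6d c1) = 0xc16d
  op=0xc16d>>12=0xc ⇒ andi (RI)
  rd: (w>>9)&0x7=0x0 → r0
  imm: (w>>0)&0x1ff=0x16d → $365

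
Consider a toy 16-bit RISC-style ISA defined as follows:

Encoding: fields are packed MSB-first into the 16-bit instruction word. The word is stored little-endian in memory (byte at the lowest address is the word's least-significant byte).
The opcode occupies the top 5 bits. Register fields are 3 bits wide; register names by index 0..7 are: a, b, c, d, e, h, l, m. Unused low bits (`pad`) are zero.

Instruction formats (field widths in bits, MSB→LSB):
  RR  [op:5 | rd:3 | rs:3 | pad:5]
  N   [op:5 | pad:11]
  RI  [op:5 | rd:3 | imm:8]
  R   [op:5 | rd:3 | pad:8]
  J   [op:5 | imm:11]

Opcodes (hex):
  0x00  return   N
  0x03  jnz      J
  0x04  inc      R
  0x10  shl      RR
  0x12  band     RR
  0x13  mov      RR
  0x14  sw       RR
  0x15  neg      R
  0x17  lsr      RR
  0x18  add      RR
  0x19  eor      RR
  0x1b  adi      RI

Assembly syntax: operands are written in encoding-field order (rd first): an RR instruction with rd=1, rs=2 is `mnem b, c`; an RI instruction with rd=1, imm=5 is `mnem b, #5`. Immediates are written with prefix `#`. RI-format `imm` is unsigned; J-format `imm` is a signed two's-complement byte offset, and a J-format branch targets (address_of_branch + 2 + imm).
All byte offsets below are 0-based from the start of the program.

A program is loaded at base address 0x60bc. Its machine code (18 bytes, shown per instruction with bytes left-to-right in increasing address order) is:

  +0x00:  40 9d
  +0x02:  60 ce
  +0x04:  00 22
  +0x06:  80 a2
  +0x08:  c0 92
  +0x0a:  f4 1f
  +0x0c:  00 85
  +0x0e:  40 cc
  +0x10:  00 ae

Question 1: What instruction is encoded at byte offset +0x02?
off 0x02: read 60 ce as little → 0xce60
  top 5b → 0x19 → eor [RR]
  rd: (w>>8)&0x7=0x6 → l
  rs: (w>>5)&0x7=0x3 → d

eor l, d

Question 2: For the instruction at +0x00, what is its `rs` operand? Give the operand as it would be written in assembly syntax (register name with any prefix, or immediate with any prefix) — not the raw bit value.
@+00  little-endian(40 9d) = 0x9d40
  opcode bits[15:11]=0x13: mov/RR
  rd: (w>>8)&0x7=0x5 → h
  rs: (w>>5)&0x7=0x2 → c

c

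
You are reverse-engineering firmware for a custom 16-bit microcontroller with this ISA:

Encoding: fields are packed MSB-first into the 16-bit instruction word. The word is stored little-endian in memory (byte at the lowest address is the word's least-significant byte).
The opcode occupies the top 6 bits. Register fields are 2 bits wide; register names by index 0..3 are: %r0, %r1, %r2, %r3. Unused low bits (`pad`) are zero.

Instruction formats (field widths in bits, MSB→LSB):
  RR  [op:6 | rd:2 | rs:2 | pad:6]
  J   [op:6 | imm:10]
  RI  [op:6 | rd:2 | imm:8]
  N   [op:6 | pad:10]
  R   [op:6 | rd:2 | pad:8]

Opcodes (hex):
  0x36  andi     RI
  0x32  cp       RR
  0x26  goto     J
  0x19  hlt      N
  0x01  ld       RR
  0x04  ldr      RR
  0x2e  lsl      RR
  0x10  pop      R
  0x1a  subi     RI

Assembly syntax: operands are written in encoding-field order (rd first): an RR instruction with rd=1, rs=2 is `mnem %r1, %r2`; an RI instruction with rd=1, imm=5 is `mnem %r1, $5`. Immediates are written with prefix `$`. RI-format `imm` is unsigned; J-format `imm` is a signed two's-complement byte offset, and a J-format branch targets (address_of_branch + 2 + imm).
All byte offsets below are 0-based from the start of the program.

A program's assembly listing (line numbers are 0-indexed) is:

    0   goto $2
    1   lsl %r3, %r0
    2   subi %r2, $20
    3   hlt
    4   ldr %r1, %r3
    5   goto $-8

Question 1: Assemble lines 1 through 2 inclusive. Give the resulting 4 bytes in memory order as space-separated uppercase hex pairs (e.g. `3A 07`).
00 BB 14 6A

1. lsl fields op=0x2e:6|rd=3:2|rs=0:2|pad=0:6 → word bb00h → 00 bb
2. subi fields op=0x1a:6|rd=2:2|imm=20:8 → word 6a14h → 14 6a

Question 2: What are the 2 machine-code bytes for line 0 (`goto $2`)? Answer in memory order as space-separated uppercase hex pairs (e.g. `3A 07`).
02 98

0. goto fields op=0x26:6|imm=2:10 → word 9802h → 02 98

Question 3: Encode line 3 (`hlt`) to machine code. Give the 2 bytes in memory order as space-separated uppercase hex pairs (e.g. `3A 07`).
line 3 (hlt): pack op=0x19:6|pad=0:10 = 0x6400; little→ 00 64

00 64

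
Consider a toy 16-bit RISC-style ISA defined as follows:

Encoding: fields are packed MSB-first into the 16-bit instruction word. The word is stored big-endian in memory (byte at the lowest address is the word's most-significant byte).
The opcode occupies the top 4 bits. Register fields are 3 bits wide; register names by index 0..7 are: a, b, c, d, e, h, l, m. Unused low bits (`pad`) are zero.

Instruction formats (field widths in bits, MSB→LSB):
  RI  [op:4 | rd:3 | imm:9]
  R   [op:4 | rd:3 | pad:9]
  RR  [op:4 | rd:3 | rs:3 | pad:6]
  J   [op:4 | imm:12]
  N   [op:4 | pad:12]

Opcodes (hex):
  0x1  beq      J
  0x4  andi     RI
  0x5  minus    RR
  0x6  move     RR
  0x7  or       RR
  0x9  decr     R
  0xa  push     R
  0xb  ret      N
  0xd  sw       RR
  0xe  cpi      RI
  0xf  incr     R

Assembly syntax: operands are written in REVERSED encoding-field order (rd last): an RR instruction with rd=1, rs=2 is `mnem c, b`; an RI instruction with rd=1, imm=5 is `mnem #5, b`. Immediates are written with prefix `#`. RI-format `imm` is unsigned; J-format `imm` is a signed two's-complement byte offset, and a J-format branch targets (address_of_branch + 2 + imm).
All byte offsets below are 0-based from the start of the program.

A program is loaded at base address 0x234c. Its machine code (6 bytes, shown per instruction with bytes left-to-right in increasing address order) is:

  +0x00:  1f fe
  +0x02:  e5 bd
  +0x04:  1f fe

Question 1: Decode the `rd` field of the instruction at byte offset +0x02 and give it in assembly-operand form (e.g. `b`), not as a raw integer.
@+02  big-endian(e5 bd) = 0xe5bd
  op=0xe5bd>>12=0xe ⇒ cpi (RI)
  rd: (w>>9)&0x7=0x2 → c
  imm: (w>>0)&0x1ff=0x1bd → #445

c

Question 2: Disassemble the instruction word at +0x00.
beq #-2

off 0x00: read 1f fe as big → 0x1ffe
  opcode bits[15:12]=0x1: beq/J
  imm: (w>>0)&0xfff=0xffe (s12→-2) → #-2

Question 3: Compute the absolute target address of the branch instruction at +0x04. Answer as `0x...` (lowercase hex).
off 0x04: read 1f fe as big → 0x1ffe
  opcode bits[15:12]=0x1: beq/J
  imm: (w>>0)&0xfff=0xffe (s12→-2) → #-2
  target = base 0x234c + off 0x04 + 2 + imm -2 = 0x2350

0x2350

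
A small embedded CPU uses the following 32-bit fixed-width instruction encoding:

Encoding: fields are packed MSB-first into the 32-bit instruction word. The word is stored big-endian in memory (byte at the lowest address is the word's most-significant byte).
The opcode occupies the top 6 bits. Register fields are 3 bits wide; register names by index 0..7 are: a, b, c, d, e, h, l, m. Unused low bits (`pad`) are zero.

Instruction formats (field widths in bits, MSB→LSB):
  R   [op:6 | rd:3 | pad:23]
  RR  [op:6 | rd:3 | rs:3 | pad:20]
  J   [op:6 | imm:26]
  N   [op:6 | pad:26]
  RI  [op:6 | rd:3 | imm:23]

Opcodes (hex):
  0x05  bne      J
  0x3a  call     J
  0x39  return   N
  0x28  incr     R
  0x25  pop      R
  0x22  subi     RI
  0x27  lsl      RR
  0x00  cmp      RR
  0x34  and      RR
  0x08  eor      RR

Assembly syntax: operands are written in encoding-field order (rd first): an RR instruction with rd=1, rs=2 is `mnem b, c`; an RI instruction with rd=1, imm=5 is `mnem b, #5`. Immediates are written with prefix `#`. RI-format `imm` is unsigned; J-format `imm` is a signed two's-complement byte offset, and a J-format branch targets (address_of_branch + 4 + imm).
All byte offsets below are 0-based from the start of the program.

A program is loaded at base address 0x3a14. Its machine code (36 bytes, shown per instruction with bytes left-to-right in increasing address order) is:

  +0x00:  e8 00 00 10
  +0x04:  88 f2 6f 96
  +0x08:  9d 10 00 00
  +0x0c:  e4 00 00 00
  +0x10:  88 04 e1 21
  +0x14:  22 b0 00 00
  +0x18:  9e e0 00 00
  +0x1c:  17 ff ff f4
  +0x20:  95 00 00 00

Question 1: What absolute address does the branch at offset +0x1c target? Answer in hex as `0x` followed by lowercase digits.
@+1c  big-endian(17 ff ff f4) = 0x17fffff4
  op=0x17fffff4>>26=0x5 ⇒ bne (J)
  [25:0] imm=67108852 (s26→-12) = #-12
  target = base 0x3a14 + off 0x1c + 4 + imm -12 = 0x3a28

0x3a28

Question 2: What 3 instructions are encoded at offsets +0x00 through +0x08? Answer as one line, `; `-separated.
+0x00: e8 00 00 10 ⇒ word 0xe8000010 (big)
  opcode bits[31:26]=0x3a: call/J
  imm: (w>>0)&0x3ffffff=0x10 → #16
+0x04: 88 f2 6f 96 ⇒ word 0x88f26f96 (big)
  opcode bits[31:26]=0x22: subi/RI
  rd: (w>>23)&0x7=0x1 → b
  imm: (w>>0)&0x7fffff=0x726f96 → #7499670
+0x08: 9d 10 00 00 ⇒ word 0x9d100000 (big)
  opcode bits[31:26]=0x27: lsl/RR
  rd: (w>>23)&0x7=0x2 → c
  rs: (w>>20)&0x7=0x1 → b

call #16; subi b, #7499670; lsl c, b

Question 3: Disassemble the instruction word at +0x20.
@+20  big-endian(95 00 00 00) = 0x95000000
  op=0x95000000>>26=0x25 ⇒ pop (R)
  rd: (w>>23)&0x7=0x2 → c

pop c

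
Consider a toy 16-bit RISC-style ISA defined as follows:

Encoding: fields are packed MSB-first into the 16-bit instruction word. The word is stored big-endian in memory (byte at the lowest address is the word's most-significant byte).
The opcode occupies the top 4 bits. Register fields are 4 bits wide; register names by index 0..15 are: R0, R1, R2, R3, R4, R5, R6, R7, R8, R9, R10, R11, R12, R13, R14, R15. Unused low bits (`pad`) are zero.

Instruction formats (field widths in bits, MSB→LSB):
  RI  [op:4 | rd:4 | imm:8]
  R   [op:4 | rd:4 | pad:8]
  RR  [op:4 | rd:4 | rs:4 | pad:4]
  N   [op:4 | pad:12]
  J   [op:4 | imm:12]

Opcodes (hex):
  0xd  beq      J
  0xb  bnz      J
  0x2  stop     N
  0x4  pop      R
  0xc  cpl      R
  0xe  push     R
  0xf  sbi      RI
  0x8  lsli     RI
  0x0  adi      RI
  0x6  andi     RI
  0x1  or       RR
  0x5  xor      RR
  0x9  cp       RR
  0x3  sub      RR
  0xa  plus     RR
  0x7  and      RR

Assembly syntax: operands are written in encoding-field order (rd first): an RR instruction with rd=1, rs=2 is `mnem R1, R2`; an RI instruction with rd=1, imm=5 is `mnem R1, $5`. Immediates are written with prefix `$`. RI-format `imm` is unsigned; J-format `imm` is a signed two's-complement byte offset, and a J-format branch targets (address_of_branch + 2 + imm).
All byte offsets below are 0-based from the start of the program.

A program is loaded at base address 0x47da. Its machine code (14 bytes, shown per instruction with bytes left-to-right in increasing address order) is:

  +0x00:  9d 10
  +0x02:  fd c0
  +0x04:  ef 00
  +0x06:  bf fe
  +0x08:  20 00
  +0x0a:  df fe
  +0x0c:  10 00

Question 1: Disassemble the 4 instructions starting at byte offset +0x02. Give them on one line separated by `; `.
sbi R13, $192; push R15; bnz $-2; stop

off 0x02: read fd c0 as big → 0xfdc0
  top 4b → 0xf → sbi [RI]
  rd@[11:8]=0xd ⇒ R13
  imm@[7:0]=0xc0 ⇒ $192
off 0x04: read ef 00 as big → 0xef00
  top 4b → 0xe → push [R]
  rd@[11:8]=0xf ⇒ R15
off 0x06: read bf fe as big → 0xbffe
  top 4b → 0xb → bnz [J]
  imm@[11:0]=0xffe (s12→-2) ⇒ $-2
off 0x08: read 20 00 as big → 0x2000
  top 4b → 0x2 → stop [N]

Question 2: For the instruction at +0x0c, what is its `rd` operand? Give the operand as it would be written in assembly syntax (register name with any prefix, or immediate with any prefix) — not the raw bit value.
R0

off 0x0c: read 10 00 as big → 0x1000
  op=0x1000>>12=0x1 ⇒ or (RR)
  [11:8] rd=0 = R0
  [7:4] rs=0 = R0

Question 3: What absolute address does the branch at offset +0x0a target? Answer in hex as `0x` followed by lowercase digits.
0x47e4

+0x0a: df fe ⇒ word 0xdffe (big)
  opcode bits[15:12]=0xd: beq/J
  imm: (w>>0)&0xfff=0xffe (s12→-2) → $-2
  target = base 0x47da + off 0x0a + 2 + imm -2 = 0x47e4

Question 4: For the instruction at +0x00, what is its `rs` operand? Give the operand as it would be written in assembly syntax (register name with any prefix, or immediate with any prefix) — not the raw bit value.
off 0x00: read 9d 10 as big → 0x9d10
  opcode bits[15:12]=0x9: cp/RR
  rd@[11:8]=0xd ⇒ R13
  rs@[7:4]=0x1 ⇒ R1

R1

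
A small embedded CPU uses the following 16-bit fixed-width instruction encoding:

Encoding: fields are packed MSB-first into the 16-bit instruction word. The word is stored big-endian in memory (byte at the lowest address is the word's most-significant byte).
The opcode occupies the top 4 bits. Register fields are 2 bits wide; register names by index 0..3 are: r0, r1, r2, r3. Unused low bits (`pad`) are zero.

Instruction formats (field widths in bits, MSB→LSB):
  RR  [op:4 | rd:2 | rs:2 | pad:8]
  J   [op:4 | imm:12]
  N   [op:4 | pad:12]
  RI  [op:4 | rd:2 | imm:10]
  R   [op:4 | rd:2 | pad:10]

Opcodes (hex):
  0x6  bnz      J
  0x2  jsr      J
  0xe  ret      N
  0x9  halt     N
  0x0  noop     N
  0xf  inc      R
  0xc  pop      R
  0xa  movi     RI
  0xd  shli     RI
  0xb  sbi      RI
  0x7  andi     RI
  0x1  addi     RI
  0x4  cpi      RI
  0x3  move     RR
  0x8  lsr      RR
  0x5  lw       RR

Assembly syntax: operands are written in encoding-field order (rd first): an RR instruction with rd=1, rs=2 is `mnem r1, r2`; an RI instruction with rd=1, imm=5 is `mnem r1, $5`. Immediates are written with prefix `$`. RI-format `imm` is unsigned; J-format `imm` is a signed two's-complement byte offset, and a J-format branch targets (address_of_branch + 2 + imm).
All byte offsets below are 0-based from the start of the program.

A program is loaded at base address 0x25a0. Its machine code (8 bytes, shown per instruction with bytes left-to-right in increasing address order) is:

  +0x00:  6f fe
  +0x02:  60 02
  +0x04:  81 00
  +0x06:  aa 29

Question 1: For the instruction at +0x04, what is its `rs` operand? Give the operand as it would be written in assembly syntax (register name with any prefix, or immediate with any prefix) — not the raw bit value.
r1

@+04  big-endian(81 00) = 0x8100
  op=0x8100>>12=0x8 ⇒ lsr (RR)
  rd@[11:10]=0x0 ⇒ r0
  rs@[9:8]=0x1 ⇒ r1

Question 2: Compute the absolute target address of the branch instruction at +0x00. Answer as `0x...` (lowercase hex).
[00] 6f fe → 0x6ffe
  opcode bits[15:12]=0x6: bnz/J
  imm: (w>>0)&0xfff=0xffe (s12→-2) → $-2
  target = base 0x25a0 + off 0x00 + 2 + imm -2 = 0x25a0

0x25a0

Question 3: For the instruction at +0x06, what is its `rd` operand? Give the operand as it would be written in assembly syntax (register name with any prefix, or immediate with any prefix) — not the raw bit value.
r2

+0x06: aa 29 ⇒ word 0xaa29 (big)
  op=0xaa29>>12=0xa ⇒ movi (RI)
  rd: (w>>10)&0x3=0x2 → r2
  imm: (w>>0)&0x3ff=0x229 → $553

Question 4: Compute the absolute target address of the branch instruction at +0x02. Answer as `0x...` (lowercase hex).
0x25a6

@+02  big-endian(60 02) = 0x6002
  op=0x6002>>12=0x6 ⇒ bnz (J)
  imm@[11:0]=0x2 ⇒ $2
  target = base 0x25a0 + off 0x02 + 2 + imm 2 = 0x25a6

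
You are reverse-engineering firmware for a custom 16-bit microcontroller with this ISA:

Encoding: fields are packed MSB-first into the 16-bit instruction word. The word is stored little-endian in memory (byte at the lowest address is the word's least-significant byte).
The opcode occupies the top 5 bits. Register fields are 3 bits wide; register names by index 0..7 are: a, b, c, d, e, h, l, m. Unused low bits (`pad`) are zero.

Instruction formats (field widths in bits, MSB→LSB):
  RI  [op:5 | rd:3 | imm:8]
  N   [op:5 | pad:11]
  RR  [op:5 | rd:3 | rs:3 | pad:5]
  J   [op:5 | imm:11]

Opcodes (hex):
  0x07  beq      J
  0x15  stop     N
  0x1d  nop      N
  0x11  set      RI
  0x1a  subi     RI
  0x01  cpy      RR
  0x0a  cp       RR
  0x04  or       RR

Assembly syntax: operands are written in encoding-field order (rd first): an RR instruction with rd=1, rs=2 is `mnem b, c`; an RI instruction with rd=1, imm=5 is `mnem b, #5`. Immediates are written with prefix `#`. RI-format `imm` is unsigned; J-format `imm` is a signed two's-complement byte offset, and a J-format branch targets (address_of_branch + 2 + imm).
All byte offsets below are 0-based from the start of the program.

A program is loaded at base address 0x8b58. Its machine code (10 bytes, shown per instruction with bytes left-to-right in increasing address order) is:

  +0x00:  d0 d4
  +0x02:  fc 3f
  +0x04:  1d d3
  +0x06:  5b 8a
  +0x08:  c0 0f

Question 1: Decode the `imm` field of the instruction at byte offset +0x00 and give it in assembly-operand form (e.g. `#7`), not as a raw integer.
off 0x00: read d0 d4 as little → 0xd4d0
  op=0xd4d0>>11=0x1a ⇒ subi (RI)
  rd: (w>>8)&0x7=0x4 → e
  imm: (w>>0)&0xff=0xd0 → #208

#208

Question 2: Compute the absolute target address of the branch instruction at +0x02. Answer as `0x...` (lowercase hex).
0x8b58

off 0x02: read fc 3f as little → 0x3ffc
  opcode bits[15:11]=0x7: beq/J
  [10:0] imm=2044 (s11→-4) = #-4
  target = base 0x8b58 + off 0x02 + 2 + imm -4 = 0x8b58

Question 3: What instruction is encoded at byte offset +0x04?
subi d, #29

off 0x04: read 1d d3 as little → 0xd31d
  opcode bits[15:11]=0x1a: subi/RI
  rd@[10:8]=0x3 ⇒ d
  imm@[7:0]=0x1d ⇒ #29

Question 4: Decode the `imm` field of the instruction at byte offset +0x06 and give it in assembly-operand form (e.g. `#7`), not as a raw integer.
+0x06: 5b 8a ⇒ word 0x8a5b (little)
  top 5b → 0x11 → set [RI]
  rd@[10:8]=0x2 ⇒ c
  imm@[7:0]=0x5b ⇒ #91

#91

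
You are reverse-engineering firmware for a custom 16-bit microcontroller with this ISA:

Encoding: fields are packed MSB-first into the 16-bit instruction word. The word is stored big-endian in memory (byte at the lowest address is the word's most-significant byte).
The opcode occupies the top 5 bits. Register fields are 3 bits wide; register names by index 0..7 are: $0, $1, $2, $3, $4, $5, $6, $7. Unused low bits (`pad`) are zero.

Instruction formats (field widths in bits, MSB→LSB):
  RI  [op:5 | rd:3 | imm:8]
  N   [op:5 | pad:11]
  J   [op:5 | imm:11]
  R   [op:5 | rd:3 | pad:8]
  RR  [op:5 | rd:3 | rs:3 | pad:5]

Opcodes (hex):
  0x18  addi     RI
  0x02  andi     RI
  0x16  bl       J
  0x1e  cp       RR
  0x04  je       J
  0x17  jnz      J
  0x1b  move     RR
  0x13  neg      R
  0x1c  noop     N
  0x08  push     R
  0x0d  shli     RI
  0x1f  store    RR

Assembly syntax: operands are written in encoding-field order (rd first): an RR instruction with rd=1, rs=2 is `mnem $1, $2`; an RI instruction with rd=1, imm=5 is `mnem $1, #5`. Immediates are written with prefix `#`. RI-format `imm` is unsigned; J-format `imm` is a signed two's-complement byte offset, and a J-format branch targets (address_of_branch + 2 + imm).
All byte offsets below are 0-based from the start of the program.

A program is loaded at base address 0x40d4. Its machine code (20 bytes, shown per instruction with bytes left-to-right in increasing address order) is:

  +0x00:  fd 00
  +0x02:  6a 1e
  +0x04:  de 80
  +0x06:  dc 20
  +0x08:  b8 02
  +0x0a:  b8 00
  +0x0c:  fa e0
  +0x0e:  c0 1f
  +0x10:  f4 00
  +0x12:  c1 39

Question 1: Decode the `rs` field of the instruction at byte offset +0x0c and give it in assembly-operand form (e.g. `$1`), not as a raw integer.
$7

+0x0c: fa e0 ⇒ word 0xfae0 (big)
  op=0xfae0>>11=0x1f ⇒ store (RR)
  rd: (w>>8)&0x7=0x2 → $2
  rs: (w>>5)&0x7=0x7 → $7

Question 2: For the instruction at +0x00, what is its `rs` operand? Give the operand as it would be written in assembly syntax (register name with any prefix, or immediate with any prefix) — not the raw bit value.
$0

off 0x00: read fd 00 as big → 0xfd00
  opcode bits[15:11]=0x1f: store/RR
  rd: (w>>8)&0x7=0x5 → $5
  rs: (w>>5)&0x7=0x0 → $0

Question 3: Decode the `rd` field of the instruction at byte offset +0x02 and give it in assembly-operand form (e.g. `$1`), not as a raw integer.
off 0x02: read 6a 1e as big → 0x6a1e
  op=0x6a1e>>11=0xd ⇒ shli (RI)
  [10:8] rd=2 = $2
  [7:0] imm=30 = #30

$2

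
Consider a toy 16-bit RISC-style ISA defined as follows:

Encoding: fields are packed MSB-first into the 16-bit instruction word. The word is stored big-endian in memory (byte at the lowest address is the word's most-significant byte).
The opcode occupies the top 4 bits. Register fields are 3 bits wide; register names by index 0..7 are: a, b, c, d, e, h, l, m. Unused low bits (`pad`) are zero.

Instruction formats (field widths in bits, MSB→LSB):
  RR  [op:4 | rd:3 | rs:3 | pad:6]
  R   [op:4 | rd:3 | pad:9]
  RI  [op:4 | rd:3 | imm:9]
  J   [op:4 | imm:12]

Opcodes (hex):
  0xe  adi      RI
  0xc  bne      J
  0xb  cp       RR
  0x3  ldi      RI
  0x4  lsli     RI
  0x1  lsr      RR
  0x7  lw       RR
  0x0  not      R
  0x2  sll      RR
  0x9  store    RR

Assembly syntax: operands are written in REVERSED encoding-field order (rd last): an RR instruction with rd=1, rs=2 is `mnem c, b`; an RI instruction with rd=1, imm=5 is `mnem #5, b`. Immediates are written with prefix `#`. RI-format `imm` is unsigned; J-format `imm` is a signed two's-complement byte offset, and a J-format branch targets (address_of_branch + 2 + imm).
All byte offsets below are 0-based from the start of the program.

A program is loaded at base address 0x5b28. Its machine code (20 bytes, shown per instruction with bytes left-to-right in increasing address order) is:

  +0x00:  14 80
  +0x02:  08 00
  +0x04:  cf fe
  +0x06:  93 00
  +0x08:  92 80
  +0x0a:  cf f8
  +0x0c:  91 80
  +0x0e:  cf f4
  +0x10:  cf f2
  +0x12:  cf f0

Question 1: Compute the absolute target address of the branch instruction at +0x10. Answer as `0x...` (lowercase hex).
+0x10: cf f2 ⇒ word 0xcff2 (big)
  top 4b → 0xc → bne [J]
  imm: (w>>0)&0xfff=0xff2 (s12→-14) → #-14
  target = base 0x5b28 + off 0x10 + 2 + imm -14 = 0x5b2c

0x5b2c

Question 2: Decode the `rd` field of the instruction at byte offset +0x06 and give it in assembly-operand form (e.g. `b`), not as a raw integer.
b

@+06  big-endian(93 00) = 0x9300
  top 4b → 0x9 → store [RR]
  rd@[11:9]=0x1 ⇒ b
  rs@[8:6]=0x4 ⇒ e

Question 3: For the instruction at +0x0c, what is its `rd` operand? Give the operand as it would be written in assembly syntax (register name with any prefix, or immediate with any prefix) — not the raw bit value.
[0c] 91 80 → 0x9180
  top 4b → 0x9 → store [RR]
  rd@[11:9]=0x0 ⇒ a
  rs@[8:6]=0x6 ⇒ l

a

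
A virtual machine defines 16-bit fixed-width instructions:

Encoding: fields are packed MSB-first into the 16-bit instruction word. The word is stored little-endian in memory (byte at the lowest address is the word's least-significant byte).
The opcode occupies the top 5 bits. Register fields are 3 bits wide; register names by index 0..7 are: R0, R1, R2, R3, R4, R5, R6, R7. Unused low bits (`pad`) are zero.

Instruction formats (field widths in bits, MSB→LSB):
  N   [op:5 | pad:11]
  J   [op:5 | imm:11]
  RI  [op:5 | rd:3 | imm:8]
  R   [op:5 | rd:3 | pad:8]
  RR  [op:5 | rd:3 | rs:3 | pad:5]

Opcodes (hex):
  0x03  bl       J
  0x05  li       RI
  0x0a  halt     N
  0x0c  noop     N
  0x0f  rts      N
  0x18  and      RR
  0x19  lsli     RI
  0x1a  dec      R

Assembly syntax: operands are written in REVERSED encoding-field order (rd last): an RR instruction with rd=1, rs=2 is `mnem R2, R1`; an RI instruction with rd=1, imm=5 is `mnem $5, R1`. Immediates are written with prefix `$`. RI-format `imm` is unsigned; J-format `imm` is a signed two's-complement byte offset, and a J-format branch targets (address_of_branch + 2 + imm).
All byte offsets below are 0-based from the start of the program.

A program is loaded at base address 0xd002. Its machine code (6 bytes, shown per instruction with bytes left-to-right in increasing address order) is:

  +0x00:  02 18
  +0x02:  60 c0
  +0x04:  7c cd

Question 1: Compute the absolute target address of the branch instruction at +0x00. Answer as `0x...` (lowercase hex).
off 0x00: read 02 18 as little → 0x1802
  top 5b → 0x3 → bl [J]
  imm@[10:0]=0x2 ⇒ $2
  target = base 0xd002 + off 0x00 + 2 + imm 2 = 0xd006

0xd006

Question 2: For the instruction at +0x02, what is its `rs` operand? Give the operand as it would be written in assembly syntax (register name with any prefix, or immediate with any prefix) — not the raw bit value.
off 0x02: read 60 c0 as little → 0xc060
  op=0xc060>>11=0x18 ⇒ and (RR)
  rd: (w>>8)&0x7=0x0 → R0
  rs: (w>>5)&0x7=0x3 → R3

R3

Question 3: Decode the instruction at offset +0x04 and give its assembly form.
lsli $124, R5

off 0x04: read 7c cd as little → 0xcd7c
  op=0xcd7c>>11=0x19 ⇒ lsli (RI)
  [10:8] rd=5 = R5
  [7:0] imm=124 = $124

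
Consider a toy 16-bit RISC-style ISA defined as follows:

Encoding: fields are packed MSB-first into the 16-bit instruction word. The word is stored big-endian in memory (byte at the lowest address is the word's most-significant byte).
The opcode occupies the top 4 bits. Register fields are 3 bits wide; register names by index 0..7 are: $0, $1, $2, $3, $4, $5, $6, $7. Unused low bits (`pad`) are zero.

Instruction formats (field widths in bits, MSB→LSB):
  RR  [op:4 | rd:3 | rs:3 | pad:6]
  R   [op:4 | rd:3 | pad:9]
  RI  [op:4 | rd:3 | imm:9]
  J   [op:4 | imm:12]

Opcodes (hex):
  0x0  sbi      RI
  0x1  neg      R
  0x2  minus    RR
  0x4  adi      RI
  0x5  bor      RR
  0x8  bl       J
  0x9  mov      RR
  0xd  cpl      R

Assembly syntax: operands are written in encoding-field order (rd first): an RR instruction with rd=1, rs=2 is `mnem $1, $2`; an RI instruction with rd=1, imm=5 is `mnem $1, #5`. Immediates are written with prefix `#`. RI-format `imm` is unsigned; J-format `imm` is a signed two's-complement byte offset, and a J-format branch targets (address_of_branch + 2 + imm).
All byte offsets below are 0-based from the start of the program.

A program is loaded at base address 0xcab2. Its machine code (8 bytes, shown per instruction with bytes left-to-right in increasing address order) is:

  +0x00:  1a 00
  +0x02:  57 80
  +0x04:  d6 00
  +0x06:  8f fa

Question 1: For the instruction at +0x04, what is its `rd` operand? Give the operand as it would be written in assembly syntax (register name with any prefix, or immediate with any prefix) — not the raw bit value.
off 0x04: read d6 00 as big → 0xd600
  op=0xd600>>12=0xd ⇒ cpl (R)
  rd: (w>>9)&0x7=0x3 → $3

$3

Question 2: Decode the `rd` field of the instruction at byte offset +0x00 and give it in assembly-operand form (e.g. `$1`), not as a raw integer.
+0x00: 1a 00 ⇒ word 0x1a00 (big)
  top 4b → 0x1 → neg [R]
  [11:9] rd=5 = $5

$5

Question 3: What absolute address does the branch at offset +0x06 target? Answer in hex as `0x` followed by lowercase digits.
0xcab4

[06] 8f fa → 0x8ffa
  op=0x8ffa>>12=0x8 ⇒ bl (J)
  imm: (w>>0)&0xfff=0xffa (s12→-6) → #-6
  target = base 0xcab2 + off 0x06 + 2 + imm -6 = 0xcab4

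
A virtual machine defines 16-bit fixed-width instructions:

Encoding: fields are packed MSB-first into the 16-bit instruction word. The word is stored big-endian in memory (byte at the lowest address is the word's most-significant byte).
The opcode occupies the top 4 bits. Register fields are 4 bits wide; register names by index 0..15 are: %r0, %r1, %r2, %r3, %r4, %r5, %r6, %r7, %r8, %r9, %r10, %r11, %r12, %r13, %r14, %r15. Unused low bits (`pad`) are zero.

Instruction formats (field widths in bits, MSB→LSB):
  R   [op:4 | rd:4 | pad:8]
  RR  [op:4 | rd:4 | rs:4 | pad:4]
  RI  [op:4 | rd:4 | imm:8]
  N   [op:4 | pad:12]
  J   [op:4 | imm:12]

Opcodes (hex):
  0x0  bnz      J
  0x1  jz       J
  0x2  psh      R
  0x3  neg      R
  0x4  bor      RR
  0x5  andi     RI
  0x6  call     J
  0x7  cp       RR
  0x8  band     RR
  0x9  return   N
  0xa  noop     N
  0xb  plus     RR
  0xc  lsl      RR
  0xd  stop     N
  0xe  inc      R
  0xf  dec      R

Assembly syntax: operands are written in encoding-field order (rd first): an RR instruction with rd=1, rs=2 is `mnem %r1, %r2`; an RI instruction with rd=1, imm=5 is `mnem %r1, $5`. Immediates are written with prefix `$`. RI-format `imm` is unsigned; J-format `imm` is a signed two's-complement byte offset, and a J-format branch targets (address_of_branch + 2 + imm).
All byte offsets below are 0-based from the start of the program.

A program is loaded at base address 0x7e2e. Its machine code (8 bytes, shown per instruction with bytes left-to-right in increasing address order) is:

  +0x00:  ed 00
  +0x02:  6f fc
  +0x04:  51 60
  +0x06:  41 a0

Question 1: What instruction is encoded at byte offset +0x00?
inc %r13

[00] ed 00 → 0xed00
  opcode bits[15:12]=0xe: inc/R
  rd@[11:8]=0xd ⇒ %r13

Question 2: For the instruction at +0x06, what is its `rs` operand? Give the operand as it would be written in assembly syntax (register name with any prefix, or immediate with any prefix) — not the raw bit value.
off 0x06: read 41 a0 as big → 0x41a0
  top 4b → 0x4 → bor [RR]
  [11:8] rd=1 = %r1
  [7:4] rs=10 = %r10

%r10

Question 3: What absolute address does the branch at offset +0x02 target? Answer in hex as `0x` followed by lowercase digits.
0x7e2e

off 0x02: read 6f fc as big → 0x6ffc
  top 4b → 0x6 → call [J]
  [11:0] imm=4092 (s12→-4) = $-4
  target = base 0x7e2e + off 0x02 + 2 + imm -4 = 0x7e2e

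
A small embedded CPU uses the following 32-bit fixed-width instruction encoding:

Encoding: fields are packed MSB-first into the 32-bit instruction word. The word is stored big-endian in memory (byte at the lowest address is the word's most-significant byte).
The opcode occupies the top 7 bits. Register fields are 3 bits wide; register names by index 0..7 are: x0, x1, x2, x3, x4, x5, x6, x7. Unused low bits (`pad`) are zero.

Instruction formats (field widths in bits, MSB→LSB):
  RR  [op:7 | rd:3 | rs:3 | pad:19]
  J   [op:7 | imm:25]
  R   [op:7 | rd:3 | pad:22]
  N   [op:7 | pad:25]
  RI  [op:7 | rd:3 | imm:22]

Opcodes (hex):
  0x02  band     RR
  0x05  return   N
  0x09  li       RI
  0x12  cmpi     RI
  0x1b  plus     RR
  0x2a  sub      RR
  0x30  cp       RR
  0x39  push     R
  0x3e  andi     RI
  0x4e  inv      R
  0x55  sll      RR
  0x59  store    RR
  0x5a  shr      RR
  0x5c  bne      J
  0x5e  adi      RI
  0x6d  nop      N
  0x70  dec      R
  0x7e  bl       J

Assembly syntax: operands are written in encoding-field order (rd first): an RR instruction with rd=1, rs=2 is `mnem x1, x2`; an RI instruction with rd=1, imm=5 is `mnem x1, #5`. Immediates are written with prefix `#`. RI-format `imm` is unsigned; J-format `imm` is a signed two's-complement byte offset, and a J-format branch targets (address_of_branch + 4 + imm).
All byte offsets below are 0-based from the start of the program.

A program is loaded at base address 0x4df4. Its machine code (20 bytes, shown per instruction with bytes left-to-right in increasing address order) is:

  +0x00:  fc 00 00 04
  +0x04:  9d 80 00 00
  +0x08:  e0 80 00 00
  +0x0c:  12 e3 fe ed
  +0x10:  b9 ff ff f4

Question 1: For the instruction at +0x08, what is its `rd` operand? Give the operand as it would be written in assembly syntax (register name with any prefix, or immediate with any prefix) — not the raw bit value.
off 0x08: read e0 80 00 00 as big → 0xe0800000
  top 7b → 0x70 → dec [R]
  [24:22] rd=2 = x2

x2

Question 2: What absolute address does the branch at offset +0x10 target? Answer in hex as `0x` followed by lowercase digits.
0x4dfc

+0x10: b9 ff ff f4 ⇒ word 0xb9fffff4 (big)
  op=0xb9fffff4>>25=0x5c ⇒ bne (J)
  [24:0] imm=33554420 (s25→-12) = #-12
  target = base 0x4df4 + off 0x10 + 4 + imm -12 = 0x4dfc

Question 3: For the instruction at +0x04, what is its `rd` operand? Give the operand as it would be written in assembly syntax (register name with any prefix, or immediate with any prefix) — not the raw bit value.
x6

off 0x04: read 9d 80 00 00 as big → 0x9d800000
  op=0x9d800000>>25=0x4e ⇒ inv (R)
  rd@[24:22]=0x6 ⇒ x6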